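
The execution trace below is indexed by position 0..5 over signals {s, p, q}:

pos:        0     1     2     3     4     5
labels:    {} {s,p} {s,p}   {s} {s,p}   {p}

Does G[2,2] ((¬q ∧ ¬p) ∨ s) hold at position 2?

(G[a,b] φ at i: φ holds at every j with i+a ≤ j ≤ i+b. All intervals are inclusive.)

Yes

Check ((¬q ∧ ¬p) ∨ s) at every j in [4,4]:
  j=4: true
All positions satisfy it → formula holds.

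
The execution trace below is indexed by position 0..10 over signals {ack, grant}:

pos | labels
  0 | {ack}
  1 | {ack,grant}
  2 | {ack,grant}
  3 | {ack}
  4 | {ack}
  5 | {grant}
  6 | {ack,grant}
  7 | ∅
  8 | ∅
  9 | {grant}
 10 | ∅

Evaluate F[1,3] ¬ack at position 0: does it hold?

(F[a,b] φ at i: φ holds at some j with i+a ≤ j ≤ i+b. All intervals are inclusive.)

Check ¬ack at each j in [1,3]:
  j=1: false
  j=2: false
  j=3: false
No position in the window satisfies it → formula fails.

False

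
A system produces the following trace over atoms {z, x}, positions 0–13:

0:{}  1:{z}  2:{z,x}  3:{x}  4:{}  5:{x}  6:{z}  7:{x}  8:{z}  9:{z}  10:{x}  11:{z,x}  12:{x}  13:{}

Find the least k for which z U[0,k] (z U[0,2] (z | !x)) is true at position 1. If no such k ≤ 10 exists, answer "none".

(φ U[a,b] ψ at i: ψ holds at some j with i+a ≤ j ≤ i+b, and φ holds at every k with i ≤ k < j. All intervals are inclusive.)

Need earliest j ≥ 1 with (z U[0,2] (z | !x)), and z at every k in [1,j-1].
  j=1: rhs holds (empty prefix). k = 0.

0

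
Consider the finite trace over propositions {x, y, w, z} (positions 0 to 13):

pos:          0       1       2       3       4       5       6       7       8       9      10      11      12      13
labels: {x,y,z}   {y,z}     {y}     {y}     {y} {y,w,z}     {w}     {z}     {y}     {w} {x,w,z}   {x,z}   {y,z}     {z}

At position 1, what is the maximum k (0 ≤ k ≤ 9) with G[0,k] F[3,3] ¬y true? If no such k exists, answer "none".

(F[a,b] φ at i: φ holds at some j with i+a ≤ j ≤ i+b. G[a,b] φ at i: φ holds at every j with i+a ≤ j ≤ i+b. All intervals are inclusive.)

none

F[3,3] ¬y must hold from j=1 onward; find where it first fails.
  j=1: fails → no k works.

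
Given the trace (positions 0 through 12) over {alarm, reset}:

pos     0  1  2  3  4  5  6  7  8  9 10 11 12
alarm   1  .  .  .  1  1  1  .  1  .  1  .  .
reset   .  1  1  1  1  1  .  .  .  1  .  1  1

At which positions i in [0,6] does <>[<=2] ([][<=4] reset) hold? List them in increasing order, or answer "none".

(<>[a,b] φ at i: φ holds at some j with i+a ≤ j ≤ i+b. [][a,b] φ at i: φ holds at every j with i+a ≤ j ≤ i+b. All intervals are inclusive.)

0, 1

Evaluate at each i in [0,6]:
  i=0: ✓ (witness j=1)
  i=1: ✓ (witness j=1)
  i=2: ✗ (none in [2,4])
  i=3: ✗ (none in [3,5])
  i=4: ✗ (none in [4,6])
  i=5: ✗ (none in [5,7])
  i=6: ✗ (none in [6,8])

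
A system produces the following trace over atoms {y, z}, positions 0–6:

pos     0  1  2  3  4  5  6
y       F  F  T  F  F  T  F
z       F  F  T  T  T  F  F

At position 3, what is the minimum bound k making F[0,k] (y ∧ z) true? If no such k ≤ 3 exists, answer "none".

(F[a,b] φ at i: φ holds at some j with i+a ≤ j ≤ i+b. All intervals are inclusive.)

Scan j = 3,4,… for (y ∧ z):
  j=3: fails
  j=4: fails
  j=5: fails
  j=6: fails
No j in [3,6] satisfies it → none.

none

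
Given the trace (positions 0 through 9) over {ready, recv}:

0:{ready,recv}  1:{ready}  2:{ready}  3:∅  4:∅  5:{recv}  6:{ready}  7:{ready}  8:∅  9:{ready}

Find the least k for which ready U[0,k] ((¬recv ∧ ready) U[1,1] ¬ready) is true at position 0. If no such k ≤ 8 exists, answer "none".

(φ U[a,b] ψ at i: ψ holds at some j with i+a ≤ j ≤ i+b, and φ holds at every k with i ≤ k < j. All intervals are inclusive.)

2

Need earliest j ≥ 0 with ((¬recv ∧ ready) U[1,1] ¬ready), and ready at every k in [0,j-1].
  j=0: rhs fails.
  j=1: rhs fails.
  j=2: rhs holds; lhs holds on [0,1]. k = 2.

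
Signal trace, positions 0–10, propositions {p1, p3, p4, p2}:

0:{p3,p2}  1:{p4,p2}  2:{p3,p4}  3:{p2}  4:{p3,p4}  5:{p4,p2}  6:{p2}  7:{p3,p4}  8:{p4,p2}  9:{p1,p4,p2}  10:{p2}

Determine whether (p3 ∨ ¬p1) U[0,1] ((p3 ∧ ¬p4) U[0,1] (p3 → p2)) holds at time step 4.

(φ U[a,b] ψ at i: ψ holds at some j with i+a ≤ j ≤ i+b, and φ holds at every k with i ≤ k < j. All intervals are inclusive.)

Need some j in [4,5] with ((p3 ∧ ¬p4) U[0,1] (p3 → p2)), and (p3 ∨ ¬p1) at every k in [4,j-1].
  j=4: ((p3 ∧ ¬p4) U[0,1] (p3 → p2)) — fails.
  j=5: ((p3 ∧ ¬p4) U[0,1] (p3 → p2)) holds; (p3 ∨ ¬p1) holds at every k in [4,4] → satisfied.

Holds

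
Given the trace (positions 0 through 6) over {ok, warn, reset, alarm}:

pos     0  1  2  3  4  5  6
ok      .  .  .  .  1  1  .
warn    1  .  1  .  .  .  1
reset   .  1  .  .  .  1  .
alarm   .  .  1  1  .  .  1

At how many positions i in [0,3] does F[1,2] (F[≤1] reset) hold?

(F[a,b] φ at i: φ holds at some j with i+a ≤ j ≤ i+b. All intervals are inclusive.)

Evaluate at each i in [0,3]:
  i=0: ✓ (witness j=1)
  i=1: ✗ (none in [2,3])
  i=2: ✓ (witness j=4)
  i=3: ✓ (witness j=4)
Positions where it holds: {0, 2, 3} → 3.

3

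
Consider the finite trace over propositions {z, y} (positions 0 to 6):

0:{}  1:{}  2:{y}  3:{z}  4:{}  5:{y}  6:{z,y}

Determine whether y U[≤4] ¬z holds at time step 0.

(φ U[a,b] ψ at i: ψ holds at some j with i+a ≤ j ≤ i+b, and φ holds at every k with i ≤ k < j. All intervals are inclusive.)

Need some j in [0,4] with ¬z, and y at every k in [0,j-1].
  j=0: ¬z holds; no prefix to check → satisfied.

Yes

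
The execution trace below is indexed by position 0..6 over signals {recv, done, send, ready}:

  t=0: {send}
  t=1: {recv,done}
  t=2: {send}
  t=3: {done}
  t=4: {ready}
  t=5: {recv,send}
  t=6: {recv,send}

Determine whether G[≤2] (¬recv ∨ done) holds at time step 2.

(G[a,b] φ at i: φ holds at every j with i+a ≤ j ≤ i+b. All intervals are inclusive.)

Yes

Check (¬recv ∨ done) at every j in [2,4]:
  j=2: true
  j=3: true
  j=4: true
All positions satisfy it → formula holds.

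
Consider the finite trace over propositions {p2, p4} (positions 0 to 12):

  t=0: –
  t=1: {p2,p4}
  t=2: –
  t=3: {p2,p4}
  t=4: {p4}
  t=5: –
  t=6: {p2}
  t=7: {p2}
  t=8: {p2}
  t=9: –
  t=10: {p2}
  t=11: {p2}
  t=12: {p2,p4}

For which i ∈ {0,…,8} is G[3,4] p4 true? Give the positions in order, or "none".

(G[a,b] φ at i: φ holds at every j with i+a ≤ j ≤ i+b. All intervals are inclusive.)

0

Evaluate at each i in [0,8]:
  i=0: ✓ (all of [3,4])
  i=1: ✗ (fails at j=5)
  i=2: ✗ (fails at j=5)
  i=3: ✗ (fails at j=6)
  i=4: ✗ (fails at j=7)
  i=5: ✗ (fails at j=8)
  i=6: ✗ (fails at j=9)
  i=7: ✗ (fails at j=10)
  i=8: ✗ (fails at j=11)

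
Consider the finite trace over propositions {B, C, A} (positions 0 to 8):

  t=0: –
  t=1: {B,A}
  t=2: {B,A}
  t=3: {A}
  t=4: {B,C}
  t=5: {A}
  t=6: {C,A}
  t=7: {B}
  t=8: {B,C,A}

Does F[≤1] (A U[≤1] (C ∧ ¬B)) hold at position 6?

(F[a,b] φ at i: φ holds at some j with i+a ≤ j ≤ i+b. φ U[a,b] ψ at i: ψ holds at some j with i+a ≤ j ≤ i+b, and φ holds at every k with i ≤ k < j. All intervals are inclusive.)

True

Check (A U[≤1] (C ∧ ¬B)) at each j in [6,7]:
  j=6: holds
  j=7: fails
Found at j=6 → formula holds.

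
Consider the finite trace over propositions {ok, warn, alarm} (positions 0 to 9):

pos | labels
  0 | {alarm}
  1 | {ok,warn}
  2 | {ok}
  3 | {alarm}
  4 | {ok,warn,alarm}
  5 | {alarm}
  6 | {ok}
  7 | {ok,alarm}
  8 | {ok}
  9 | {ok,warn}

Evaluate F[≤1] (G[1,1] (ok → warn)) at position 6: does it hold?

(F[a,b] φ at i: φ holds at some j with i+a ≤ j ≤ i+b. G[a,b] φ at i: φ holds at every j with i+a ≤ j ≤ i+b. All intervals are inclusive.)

Check G[1,1] (ok → warn) at each j in [6,7]:
  j=6: fails at 7
  j=7: fails at 8
No position in the window satisfies it → formula fails.

False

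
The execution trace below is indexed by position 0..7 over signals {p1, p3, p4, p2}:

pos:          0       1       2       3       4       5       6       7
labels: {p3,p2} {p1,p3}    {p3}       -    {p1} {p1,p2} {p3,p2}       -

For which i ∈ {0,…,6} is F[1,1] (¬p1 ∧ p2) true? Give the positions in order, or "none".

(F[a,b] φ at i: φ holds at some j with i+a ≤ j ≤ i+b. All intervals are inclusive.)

Evaluate at each i in [0,6]:
  i=0: ✗ (none in [1,1])
  i=1: ✗ (none in [2,2])
  i=2: ✗ (none in [3,3])
  i=3: ✗ (none in [4,4])
  i=4: ✗ (none in [5,5])
  i=5: ✓ (witness j=6)
  i=6: ✗ (none in [7,7])

5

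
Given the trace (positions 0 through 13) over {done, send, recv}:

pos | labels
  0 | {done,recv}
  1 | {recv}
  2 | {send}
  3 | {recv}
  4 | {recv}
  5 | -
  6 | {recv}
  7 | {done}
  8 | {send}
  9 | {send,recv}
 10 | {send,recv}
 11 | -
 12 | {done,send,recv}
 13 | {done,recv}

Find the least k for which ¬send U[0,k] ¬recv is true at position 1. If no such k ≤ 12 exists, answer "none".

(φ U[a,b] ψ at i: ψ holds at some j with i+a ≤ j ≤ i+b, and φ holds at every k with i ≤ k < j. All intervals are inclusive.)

1

Need earliest j ≥ 1 with ¬recv, and ¬send at every k in [1,j-1].
  j=1: rhs fails.
  j=2: rhs holds; lhs holds on [1,1]. k = 1.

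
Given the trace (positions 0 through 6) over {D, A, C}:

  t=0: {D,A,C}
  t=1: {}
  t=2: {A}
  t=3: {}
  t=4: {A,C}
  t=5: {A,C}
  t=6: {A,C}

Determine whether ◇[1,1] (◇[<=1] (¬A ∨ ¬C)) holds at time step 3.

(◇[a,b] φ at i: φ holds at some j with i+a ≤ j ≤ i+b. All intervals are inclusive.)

False

Check ◇[<=1] (¬A ∨ ¬C) at each j in [4,4]:
  j=4: fails (none in [4,5])
No position in the window satisfies it → formula fails.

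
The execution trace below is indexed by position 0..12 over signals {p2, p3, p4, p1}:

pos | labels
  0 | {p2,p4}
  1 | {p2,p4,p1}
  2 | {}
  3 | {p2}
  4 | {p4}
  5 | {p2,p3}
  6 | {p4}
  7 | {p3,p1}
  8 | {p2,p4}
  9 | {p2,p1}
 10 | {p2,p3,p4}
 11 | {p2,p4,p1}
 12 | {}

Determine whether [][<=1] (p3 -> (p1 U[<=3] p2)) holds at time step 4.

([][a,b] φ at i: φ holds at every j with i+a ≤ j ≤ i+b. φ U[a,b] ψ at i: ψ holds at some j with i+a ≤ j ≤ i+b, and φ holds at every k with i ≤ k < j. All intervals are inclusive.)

Check (p3 -> (p1 U[<=3] p2)) at every j in [4,5]:
  j=4: antecedent false → ✓
  j=5: antecedent true; consequent holds → ✓
All positions satisfy it → formula holds.

Yes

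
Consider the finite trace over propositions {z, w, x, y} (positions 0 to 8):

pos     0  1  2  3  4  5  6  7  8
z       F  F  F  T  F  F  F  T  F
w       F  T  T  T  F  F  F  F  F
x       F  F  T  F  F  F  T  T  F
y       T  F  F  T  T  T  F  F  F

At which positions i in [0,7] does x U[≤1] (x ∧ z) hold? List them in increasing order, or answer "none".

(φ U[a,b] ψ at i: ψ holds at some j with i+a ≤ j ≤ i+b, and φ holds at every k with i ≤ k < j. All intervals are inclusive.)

Evaluate at each i in [0,7]:
  i=0: ✗ (no rhs in [0,1])
  i=1: ✗ (no rhs in [1,2])
  i=2: ✗ (no rhs in [2,3])
  i=3: ✗ (no rhs in [3,4])
  i=4: ✗ (no rhs in [4,5])
  i=5: ✗ (no rhs in [5,6])
  i=6: ✓ (rhs at j=7; lhs holds on [6,6])
  i=7: ✓ (rhs at j=7)

6, 7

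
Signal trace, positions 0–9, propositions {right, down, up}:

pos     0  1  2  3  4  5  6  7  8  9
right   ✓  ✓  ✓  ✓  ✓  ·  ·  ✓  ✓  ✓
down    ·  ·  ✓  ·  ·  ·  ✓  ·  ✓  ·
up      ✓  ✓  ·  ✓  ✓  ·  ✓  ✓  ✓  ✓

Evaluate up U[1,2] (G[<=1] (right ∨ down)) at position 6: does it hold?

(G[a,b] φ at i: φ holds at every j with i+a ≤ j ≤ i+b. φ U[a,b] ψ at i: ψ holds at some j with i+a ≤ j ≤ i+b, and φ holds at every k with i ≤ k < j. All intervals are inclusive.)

Need some j in [7,8] with G[<=1] (right ∨ down), and up at every k in [6,j-1].
  j=7: G[<=1] (right ∨ down) holds; up holds at every k in [6,6] → satisfied.

Yes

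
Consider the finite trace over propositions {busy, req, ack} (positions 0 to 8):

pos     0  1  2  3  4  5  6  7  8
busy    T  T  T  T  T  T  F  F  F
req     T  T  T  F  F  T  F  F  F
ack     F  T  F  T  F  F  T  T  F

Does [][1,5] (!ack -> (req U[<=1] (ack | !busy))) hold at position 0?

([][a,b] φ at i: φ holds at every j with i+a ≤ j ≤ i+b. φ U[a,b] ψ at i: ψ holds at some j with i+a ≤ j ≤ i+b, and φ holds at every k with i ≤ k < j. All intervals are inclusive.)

No

Check (!ack -> (req U[<=1] (ack | !busy))) at every j in [1,5]:
  j=1: antecedent false → ✓
  j=2: antecedent true; consequent holds → ✓
  j=3: antecedent false → ✓
  j=4: antecedent true; consequent fails → ✗
  j=5: antecedent true; consequent holds → ✓
Fails at j=4 → formula fails.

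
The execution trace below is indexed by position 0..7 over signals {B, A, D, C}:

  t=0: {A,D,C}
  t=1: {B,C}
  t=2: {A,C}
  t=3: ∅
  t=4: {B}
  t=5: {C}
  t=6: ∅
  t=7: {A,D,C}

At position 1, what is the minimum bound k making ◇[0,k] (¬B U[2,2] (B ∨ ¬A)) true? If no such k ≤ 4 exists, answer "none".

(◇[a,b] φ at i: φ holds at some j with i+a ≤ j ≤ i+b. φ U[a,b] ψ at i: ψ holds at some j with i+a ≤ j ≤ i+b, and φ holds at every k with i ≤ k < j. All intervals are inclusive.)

Scan j = 1,2,… for (¬B U[2,2] (B ∨ ¬A)):
  j=1: fails
  j=2: holds
First hit at j=2, so smallest k = 2-1 = 1.

1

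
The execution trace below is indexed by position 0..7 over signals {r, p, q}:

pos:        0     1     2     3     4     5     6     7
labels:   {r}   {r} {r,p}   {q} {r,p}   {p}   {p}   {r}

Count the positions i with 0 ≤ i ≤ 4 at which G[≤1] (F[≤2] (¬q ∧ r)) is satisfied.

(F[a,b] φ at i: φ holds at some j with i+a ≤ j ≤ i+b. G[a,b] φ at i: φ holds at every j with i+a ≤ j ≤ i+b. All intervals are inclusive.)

Evaluate at each i in [0,4]:
  i=0: ✓ (all of [0,1])
  i=1: ✓ (all of [1,2])
  i=2: ✓ (all of [2,3])
  i=3: ✓ (all of [3,4])
  i=4: ✓ (all of [4,5])
Positions where it holds: {0, 1, 2, 3, 4} → 5.

5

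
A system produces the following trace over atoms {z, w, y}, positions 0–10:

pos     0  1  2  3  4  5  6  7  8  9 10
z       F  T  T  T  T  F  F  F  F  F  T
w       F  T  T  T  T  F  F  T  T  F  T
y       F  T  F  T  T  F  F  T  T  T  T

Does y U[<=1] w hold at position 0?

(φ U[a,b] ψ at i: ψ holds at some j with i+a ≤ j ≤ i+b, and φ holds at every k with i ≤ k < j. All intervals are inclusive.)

Need some j in [0,1] with w, and y at every k in [0,j-1].
  j=0: w false.
  j=1: w holds, but y fails at k=0 → not this j.
No j in the window works → until fails.

False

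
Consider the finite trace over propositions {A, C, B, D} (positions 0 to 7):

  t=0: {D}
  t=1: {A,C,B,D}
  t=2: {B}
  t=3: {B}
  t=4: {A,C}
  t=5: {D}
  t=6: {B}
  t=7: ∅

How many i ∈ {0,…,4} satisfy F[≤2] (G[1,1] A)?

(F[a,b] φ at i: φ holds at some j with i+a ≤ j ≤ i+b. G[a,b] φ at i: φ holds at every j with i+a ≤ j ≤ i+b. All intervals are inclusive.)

Evaluate at each i in [0,4]:
  i=0: ✓ (witness j=0)
  i=1: ✓ (witness j=3)
  i=2: ✓ (witness j=3)
  i=3: ✓ (witness j=3)
  i=4: ✗ (none in [4,6])
Positions where it holds: {0, 1, 2, 3} → 4.

4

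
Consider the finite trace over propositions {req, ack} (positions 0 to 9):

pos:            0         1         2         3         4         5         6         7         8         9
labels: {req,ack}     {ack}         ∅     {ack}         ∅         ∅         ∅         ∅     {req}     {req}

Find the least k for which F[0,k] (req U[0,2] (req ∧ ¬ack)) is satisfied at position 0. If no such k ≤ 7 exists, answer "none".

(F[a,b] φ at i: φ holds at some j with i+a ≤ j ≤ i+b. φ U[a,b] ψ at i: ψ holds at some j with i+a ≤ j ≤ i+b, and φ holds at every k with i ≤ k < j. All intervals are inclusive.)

none

Scan j = 0,1,… for (req U[0,2] (req ∧ ¬ack)):
  j=0: fails
  j=1: fails
  j=2: fails
  j=3: fails
  j=4: fails
  j=5: fails
  j=6: fails
  j=7: fails
No j in [0,7] satisfies it → none.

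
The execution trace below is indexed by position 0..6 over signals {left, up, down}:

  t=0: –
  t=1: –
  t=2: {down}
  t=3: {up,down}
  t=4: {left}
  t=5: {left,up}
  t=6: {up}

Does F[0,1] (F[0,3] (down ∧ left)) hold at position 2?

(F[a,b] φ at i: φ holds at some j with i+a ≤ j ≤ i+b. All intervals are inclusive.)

Check F[0,3] (down ∧ left) at each j in [2,3]:
  j=2: fails (none in [2,5])
  j=3: fails (none in [3,6])
No position in the window satisfies it → formula fails.

Does not hold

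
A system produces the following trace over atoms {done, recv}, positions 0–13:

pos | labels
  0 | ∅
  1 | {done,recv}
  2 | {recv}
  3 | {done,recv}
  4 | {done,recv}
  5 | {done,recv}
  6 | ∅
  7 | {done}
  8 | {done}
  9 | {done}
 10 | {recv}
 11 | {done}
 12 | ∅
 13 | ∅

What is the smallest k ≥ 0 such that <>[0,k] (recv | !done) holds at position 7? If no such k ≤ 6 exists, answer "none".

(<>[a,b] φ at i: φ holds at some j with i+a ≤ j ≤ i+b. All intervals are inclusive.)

3

Scan j = 7,8,… for (recv | !done):
  j=7: fails
  j=8: fails
  j=9: fails
  j=10: holds
First hit at j=10, so smallest k = 10-7 = 3.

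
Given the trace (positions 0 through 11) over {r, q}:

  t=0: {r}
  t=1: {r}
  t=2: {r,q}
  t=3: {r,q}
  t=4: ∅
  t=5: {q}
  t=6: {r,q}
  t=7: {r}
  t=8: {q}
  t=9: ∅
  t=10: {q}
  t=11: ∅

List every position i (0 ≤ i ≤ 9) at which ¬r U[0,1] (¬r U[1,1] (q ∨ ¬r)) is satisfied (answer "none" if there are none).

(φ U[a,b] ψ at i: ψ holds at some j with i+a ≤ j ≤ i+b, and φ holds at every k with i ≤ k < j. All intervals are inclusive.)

4, 5, 8, 9

Evaluate at each i in [0,9]:
  i=0: ✗ (no rhs in [0,1])
  i=1: ✗ (no rhs in [1,2])
  i=2: ✗ (no rhs in [2,3])
  i=3: ✗ (lhs fails at k=3 before rhs at j=4)
  i=4: ✓ (rhs at j=4)
  i=5: ✓ (rhs at j=5)
  i=6: ✗ (no rhs in [6,7])
  i=7: ✗ (lhs fails at k=7 before rhs at j=8)
  i=8: ✓ (rhs at j=8)
  i=9: ✓ (rhs at j=9)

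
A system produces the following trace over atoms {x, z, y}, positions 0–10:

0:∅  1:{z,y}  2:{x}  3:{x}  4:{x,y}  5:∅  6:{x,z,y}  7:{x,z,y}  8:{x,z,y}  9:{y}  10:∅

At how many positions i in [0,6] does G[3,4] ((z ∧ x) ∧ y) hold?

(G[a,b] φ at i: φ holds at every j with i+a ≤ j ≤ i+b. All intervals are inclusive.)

Evaluate at each i in [0,6]:
  i=0: ✗ (fails at j=3)
  i=1: ✗ (fails at j=4)
  i=2: ✗ (fails at j=5)
  i=3: ✓ (all of [6,7])
  i=4: ✓ (all of [7,8])
  i=5: ✗ (fails at j=9)
  i=6: ✗ (fails at j=9)
Positions where it holds: {3, 4} → 2.

2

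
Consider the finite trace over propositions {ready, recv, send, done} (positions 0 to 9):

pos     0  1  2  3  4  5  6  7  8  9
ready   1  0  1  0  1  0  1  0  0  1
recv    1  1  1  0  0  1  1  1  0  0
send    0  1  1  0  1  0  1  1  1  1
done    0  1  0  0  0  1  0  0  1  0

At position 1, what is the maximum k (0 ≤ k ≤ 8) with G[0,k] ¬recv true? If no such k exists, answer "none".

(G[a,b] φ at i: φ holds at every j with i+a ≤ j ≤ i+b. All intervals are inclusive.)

¬recv must hold from j=1 onward; find where it first fails.
  j=1: fails → no k works.

none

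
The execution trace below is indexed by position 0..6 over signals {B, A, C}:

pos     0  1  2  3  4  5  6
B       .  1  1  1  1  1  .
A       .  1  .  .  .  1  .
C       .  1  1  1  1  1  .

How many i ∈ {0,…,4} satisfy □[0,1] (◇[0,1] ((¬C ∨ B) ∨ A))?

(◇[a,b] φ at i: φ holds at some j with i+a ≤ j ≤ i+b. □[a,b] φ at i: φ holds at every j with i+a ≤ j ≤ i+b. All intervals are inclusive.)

Evaluate at each i in [0,4]:
  i=0: ✓ (all of [0,1])
  i=1: ✓ (all of [1,2])
  i=2: ✓ (all of [2,3])
  i=3: ✓ (all of [3,4])
  i=4: ✓ (all of [4,5])
Positions where it holds: {0, 1, 2, 3, 4} → 5.

5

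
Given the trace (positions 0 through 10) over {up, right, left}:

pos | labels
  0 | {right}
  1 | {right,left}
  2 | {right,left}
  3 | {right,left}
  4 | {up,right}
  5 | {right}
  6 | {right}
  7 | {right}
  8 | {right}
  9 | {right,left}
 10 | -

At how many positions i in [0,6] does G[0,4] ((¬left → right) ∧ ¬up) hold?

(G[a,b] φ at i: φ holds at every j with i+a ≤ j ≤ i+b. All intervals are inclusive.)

1

Evaluate at each i in [0,6]:
  i=0: ✗ (fails at j=4)
  i=1: ✗ (fails at j=4)
  i=2: ✗ (fails at j=4)
  i=3: ✗ (fails at j=4)
  i=4: ✗ (fails at j=4)
  i=5: ✓ (all of [5,9])
  i=6: ✗ (fails at j=10)
Positions where it holds: {5} → 1.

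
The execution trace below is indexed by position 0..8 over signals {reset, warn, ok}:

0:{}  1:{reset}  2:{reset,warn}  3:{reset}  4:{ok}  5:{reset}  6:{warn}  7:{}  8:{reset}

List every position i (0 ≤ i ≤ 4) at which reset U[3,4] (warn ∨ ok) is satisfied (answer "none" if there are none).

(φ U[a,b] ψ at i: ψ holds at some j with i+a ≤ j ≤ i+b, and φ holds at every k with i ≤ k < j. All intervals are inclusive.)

Evaluate at each i in [0,4]:
  i=0: ✗ (lhs fails at k=0 before rhs at j=4)
  i=1: ✓ (rhs at j=4; lhs holds on [1,3])
  i=2: ✗ (lhs fails at k=4 before rhs at j=6)
  i=3: ✗ (lhs fails at k=4 before rhs at j=6)
  i=4: ✗ (no rhs in [7,8])

1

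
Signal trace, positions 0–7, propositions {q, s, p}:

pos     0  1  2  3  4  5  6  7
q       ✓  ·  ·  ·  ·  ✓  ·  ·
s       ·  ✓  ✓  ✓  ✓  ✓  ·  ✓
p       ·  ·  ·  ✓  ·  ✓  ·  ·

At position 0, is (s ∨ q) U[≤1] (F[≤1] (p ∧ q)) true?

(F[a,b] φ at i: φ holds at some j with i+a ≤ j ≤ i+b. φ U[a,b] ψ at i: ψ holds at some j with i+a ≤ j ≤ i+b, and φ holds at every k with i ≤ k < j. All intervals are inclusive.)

Need some j in [0,1] with F[≤1] (p ∧ q), and (s ∨ q) at every k in [0,j-1].
  j=0: F[≤1] (p ∧ q) — fails (none in [0,1]).
  j=1: F[≤1] (p ∧ q) — fails (none in [1,2]).
No j in the window works → until fails.

Does not hold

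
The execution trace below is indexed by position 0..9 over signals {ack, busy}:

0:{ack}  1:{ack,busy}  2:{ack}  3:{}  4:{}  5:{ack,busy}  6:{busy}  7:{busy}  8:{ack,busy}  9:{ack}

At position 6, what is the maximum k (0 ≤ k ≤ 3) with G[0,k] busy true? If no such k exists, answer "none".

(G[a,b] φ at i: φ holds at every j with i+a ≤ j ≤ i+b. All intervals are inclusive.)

2

busy must hold from j=6 onward; find where it first fails.
  j=6: holds
  j=7: holds
  j=8: holds
  j=9: fails
Holds on [6,8], so largest k = 2.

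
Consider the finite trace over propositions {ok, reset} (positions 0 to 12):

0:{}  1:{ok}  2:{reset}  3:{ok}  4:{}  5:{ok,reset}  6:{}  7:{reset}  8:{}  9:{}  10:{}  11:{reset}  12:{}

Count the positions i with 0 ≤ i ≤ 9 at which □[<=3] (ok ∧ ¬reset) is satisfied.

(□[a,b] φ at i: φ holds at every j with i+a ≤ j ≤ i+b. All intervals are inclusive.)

0

Evaluate at each i in [0,9]:
  i=0: ✗ (fails at j=0)
  i=1: ✗ (fails at j=2)
  i=2: ✗ (fails at j=2)
  i=3: ✗ (fails at j=4)
  i=4: ✗ (fails at j=4)
  i=5: ✗ (fails at j=5)
  i=6: ✗ (fails at j=6)
  i=7: ✗ (fails at j=7)
  i=8: ✗ (fails at j=8)
  i=9: ✗ (fails at j=9)
Positions where it holds: {} → 0.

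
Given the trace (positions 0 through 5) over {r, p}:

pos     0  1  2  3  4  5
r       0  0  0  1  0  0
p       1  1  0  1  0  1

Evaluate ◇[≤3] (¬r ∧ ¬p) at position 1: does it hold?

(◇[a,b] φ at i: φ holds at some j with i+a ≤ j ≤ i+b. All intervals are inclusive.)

Check (¬r ∧ ¬p) at each j in [1,4]:
  j=1: false
  j=2: true
  j=3: false
  j=4: true
Found at j=2 → formula holds.

Holds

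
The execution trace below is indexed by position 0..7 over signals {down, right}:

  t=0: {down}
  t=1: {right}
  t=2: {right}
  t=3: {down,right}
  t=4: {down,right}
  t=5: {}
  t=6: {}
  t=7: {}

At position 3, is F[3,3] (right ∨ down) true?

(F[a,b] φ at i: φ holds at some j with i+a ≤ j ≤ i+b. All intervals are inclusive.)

Does not hold

Check (right ∨ down) at each j in [6,6]:
  j=6: false
No position in the window satisfies it → formula fails.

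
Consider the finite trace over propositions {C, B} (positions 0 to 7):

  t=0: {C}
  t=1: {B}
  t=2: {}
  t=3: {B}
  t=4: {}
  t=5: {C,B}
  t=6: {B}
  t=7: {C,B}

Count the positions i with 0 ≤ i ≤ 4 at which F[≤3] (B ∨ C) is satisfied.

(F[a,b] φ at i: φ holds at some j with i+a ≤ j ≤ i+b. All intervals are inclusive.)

5

Evaluate at each i in [0,4]:
  i=0: ✓ (witness j=0)
  i=1: ✓ (witness j=1)
  i=2: ✓ (witness j=3)
  i=3: ✓ (witness j=3)
  i=4: ✓ (witness j=5)
Positions where it holds: {0, 1, 2, 3, 4} → 5.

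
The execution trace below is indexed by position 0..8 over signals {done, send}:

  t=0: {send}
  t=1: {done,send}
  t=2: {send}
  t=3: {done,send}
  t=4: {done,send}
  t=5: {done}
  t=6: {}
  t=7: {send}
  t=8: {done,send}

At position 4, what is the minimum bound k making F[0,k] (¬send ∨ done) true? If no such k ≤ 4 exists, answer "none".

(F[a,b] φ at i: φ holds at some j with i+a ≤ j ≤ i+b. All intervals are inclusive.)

0

Scan j = 4,5,… for (¬send ∨ done):
  j=4: holds
First hit at j=4, so smallest k = 4-4 = 0.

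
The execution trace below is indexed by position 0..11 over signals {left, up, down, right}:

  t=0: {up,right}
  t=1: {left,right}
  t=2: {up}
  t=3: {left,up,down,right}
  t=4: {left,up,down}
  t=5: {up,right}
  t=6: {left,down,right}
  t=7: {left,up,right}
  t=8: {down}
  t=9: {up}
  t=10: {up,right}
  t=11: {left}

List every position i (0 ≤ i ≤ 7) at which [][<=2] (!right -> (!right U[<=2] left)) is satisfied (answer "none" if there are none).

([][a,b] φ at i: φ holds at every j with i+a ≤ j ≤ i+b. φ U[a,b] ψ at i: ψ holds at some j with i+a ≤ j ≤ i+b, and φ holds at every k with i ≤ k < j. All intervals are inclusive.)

0, 1, 2, 3, 4, 5

Evaluate at each i in [0,7]:
  i=0: ✓ (all of [0,2])
  i=1: ✓ (all of [1,3])
  i=2: ✓ (all of [2,4])
  i=3: ✓ (all of [3,5])
  i=4: ✓ (all of [4,6])
  i=5: ✓ (all of [5,7])
  i=6: ✗ (fails at j=8)
  i=7: ✗ (fails at j=8)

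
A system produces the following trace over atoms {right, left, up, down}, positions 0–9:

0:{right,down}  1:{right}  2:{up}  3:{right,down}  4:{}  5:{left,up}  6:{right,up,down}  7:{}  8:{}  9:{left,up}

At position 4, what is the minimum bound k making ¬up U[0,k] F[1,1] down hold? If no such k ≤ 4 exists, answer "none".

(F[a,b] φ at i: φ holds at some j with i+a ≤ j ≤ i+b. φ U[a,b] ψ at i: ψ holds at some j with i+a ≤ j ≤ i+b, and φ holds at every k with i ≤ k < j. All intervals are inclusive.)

Need earliest j ≥ 4 with F[1,1] down, and ¬up at every k in [4,j-1].
  j=4: rhs fails.
  j=5: rhs holds; lhs holds on [4,4]. k = 1.

1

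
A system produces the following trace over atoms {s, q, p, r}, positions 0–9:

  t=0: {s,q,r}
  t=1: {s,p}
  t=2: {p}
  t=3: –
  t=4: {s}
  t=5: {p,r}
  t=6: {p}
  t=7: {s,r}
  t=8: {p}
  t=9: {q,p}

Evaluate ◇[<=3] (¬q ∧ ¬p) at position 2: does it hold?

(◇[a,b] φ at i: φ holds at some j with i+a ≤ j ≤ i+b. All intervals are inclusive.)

Check (¬q ∧ ¬p) at each j in [2,5]:
  j=2: false
  j=3: true
  j=4: true
  j=5: false
Found at j=3 → formula holds.

Yes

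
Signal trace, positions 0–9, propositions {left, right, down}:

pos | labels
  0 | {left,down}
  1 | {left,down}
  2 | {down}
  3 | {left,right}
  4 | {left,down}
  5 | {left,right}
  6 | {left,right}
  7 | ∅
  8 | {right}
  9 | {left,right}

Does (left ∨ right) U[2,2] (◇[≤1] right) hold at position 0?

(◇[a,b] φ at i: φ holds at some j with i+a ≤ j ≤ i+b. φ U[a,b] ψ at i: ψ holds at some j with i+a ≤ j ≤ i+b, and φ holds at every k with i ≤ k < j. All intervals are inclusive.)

Holds

Need some j in [2,2] with ◇[≤1] right, and (left ∨ right) at every k in [0,j-1].
  j=2: ◇[≤1] right holds; (left ∨ right) holds at every k in [0,1] → satisfied.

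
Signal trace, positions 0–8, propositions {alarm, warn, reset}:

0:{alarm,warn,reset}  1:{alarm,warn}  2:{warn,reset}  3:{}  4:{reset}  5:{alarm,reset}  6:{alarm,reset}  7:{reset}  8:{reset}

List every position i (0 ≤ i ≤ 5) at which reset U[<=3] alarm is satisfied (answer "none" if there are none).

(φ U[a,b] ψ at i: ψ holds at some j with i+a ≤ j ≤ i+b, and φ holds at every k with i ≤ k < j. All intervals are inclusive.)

Evaluate at each i in [0,5]:
  i=0: ✓ (rhs at j=0)
  i=1: ✓ (rhs at j=1)
  i=2: ✗ (lhs fails at k=3 before rhs at j=5)
  i=3: ✗ (lhs fails at k=3 before rhs at j=5)
  i=4: ✓ (rhs at j=5; lhs holds on [4,4])
  i=5: ✓ (rhs at j=5)

0, 1, 4, 5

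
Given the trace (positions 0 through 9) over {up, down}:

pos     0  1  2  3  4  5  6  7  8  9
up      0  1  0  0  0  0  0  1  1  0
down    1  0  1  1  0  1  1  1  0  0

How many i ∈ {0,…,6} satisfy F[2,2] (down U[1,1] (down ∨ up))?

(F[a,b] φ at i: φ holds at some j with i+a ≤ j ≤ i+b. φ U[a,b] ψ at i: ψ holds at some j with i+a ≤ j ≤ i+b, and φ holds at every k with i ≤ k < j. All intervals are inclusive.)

4

Evaluate at each i in [0,6]:
  i=0: ✓ (witness j=2)
  i=1: ✗ (none in [3,3])
  i=2: ✗ (none in [4,4])
  i=3: ✓ (witness j=5)
  i=4: ✓ (witness j=6)
  i=5: ✓ (witness j=7)
  i=6: ✗ (none in [8,8])
Positions where it holds: {0, 3, 4, 5} → 4.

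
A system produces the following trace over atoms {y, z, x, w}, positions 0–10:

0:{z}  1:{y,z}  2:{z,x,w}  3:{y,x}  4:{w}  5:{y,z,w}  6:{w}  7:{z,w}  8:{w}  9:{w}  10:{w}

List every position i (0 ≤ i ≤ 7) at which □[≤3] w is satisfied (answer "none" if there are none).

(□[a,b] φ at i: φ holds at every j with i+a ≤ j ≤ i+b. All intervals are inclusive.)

4, 5, 6, 7

Evaluate at each i in [0,7]:
  i=0: ✗ (fails at j=0)
  i=1: ✗ (fails at j=1)
  i=2: ✗ (fails at j=3)
  i=3: ✗ (fails at j=3)
  i=4: ✓ (all of [4,7])
  i=5: ✓ (all of [5,8])
  i=6: ✓ (all of [6,9])
  i=7: ✓ (all of [7,10])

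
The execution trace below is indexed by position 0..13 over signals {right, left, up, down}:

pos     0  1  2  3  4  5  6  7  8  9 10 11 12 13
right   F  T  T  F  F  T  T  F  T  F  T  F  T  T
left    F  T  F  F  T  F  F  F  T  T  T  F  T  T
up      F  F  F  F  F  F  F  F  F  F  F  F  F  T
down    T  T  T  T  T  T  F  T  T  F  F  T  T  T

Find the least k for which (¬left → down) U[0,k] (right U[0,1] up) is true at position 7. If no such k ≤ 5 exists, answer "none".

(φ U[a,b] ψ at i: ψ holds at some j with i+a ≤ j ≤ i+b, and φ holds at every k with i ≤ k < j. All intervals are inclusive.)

Need earliest j ≥ 7 with (right U[0,1] up), and (¬left → down) at every k in [7,j-1].
  j=7: rhs fails.
  j=8: rhs fails.
  j=9: rhs fails.
  j=10: rhs fails.
  j=11: rhs fails.
  j=12: rhs holds; lhs holds on [7,11]. k = 5.

5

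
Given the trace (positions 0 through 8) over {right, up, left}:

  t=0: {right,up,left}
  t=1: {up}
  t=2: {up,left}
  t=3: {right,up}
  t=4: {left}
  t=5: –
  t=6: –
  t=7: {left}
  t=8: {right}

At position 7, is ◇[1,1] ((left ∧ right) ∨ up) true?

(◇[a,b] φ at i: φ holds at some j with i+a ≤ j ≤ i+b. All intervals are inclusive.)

False

Check ((left ∧ right) ∨ up) at each j in [8,8]:
  j=8: false
No position in the window satisfies it → formula fails.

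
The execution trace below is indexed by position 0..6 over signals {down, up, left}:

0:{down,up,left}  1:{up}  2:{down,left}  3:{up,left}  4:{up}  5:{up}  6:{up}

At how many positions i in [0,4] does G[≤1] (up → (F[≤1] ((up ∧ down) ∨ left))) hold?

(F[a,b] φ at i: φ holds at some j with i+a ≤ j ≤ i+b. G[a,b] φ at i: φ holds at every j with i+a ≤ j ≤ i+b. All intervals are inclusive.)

Evaluate at each i in [0,4]:
  i=0: ✓ (all of [0,1])
  i=1: ✓ (all of [1,2])
  i=2: ✓ (all of [2,3])
  i=3: ✗ (fails at j=4)
  i=4: ✗ (fails at j=4)
Positions where it holds: {0, 1, 2} → 3.

3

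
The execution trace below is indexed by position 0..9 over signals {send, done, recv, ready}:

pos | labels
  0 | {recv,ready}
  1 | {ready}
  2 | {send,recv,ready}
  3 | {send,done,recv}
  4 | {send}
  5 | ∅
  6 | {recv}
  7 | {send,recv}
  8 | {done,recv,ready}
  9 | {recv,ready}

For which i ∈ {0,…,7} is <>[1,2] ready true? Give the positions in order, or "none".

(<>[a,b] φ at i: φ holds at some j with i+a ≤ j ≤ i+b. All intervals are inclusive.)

0, 1, 6, 7

Evaluate at each i in [0,7]:
  i=0: ✓ (witness j=1)
  i=1: ✓ (witness j=2)
  i=2: ✗ (none in [3,4])
  i=3: ✗ (none in [4,5])
  i=4: ✗ (none in [5,6])
  i=5: ✗ (none in [6,7])
  i=6: ✓ (witness j=8)
  i=7: ✓ (witness j=8)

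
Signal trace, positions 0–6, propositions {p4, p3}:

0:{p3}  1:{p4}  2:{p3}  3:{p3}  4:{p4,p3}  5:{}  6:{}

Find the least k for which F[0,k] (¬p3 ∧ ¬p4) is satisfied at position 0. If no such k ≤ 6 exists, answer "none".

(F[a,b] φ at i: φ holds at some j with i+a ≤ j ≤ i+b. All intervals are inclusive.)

5

Scan j = 0,1,… for (¬p3 ∧ ¬p4):
  j=0: fails
  j=1: fails
  j=2: fails
  j=3: fails
  j=4: fails
  j=5: holds
First hit at j=5, so smallest k = 5-0 = 5.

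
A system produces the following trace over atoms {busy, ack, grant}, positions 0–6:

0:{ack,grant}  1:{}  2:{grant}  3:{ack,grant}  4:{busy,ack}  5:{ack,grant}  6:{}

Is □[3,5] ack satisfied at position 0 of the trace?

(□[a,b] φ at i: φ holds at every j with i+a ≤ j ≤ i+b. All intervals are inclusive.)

Check ack at every j in [3,5]:
  j=3: true
  j=4: true
  j=5: true
All positions satisfy it → formula holds.

True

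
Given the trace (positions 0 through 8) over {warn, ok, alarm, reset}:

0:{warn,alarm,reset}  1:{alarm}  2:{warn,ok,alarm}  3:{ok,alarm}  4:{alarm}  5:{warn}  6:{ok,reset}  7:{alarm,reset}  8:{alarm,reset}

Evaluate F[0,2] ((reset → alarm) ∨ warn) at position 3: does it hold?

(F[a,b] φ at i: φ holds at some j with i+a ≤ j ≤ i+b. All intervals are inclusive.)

Check ((reset → alarm) ∨ warn) at each j in [3,5]:
  j=3: true
  j=4: true
  j=5: true
Found at j=3 → formula holds.

Yes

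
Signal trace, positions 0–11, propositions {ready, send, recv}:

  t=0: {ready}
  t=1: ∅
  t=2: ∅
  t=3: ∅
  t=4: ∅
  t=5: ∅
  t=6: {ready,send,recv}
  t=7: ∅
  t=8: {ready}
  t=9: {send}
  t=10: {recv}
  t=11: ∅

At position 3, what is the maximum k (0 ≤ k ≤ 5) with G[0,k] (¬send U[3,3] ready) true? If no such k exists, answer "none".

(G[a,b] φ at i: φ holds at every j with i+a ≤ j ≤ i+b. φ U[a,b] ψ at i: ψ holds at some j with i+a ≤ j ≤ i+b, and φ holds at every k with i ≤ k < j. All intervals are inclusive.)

0

(¬send U[3,3] ready) must hold from j=3 onward; find where it first fails.
  j=3: holds
  j=4: fails
Holds on [3,3], so largest k = 0.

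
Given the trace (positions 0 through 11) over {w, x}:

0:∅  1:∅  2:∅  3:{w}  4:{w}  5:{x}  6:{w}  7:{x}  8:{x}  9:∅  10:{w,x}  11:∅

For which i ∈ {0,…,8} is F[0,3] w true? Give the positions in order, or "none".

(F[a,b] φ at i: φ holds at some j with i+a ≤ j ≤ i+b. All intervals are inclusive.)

0, 1, 2, 3, 4, 5, 6, 7, 8

Evaluate at each i in [0,8]:
  i=0: ✓ (witness j=3)
  i=1: ✓ (witness j=3)
  i=2: ✓ (witness j=3)
  i=3: ✓ (witness j=3)
  i=4: ✓ (witness j=4)
  i=5: ✓ (witness j=6)
  i=6: ✓ (witness j=6)
  i=7: ✓ (witness j=10)
  i=8: ✓ (witness j=10)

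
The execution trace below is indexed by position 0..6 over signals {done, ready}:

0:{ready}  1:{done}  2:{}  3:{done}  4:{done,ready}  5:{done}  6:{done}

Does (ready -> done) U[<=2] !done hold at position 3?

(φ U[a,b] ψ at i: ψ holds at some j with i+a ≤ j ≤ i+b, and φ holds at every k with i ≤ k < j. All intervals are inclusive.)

Does not hold

Need some j in [3,5] with !done, and (ready -> done) at every k in [3,j-1].
  j=3: !done false.
  j=4: !done false.
  j=5: !done false.
No j in the window works → until fails.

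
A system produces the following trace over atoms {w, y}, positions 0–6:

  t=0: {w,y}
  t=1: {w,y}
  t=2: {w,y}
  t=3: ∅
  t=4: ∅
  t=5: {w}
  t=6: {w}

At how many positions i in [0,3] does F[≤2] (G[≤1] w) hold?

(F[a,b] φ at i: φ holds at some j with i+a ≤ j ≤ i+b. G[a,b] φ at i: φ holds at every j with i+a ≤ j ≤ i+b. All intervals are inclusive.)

3

Evaluate at each i in [0,3]:
  i=0: ✓ (witness j=0)
  i=1: ✓ (witness j=1)
  i=2: ✗ (none in [2,4])
  i=3: ✓ (witness j=5)
Positions where it holds: {0, 1, 3} → 3.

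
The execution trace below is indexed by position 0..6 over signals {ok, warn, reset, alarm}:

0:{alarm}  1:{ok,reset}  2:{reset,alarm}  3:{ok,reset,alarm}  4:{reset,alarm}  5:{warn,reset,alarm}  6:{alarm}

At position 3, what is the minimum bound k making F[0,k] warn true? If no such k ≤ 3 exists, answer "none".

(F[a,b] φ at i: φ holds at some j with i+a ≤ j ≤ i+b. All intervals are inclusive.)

2

Scan j = 3,4,… for warn:
  j=3: fails
  j=4: fails
  j=5: holds
First hit at j=5, so smallest k = 5-3 = 2.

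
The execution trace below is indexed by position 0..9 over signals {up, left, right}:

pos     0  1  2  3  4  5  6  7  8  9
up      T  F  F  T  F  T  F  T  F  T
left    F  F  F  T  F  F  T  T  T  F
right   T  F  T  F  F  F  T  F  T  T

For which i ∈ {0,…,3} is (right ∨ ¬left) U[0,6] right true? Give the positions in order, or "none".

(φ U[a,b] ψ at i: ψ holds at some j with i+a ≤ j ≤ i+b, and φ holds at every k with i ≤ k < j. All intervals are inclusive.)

Evaluate at each i in [0,3]:
  i=0: ✓ (rhs at j=0)
  i=1: ✓ (rhs at j=2; lhs holds on [1,1])
  i=2: ✓ (rhs at j=2)
  i=3: ✗ (lhs fails at k=3 before rhs at j=6)

0, 1, 2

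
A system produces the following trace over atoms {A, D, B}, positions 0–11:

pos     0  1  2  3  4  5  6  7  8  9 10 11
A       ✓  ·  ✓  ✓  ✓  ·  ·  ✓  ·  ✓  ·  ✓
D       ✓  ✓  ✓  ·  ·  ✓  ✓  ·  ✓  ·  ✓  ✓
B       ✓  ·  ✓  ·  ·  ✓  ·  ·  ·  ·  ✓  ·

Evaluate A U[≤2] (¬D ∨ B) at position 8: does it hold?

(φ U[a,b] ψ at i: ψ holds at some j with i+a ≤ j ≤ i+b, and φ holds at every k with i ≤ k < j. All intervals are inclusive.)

False

Need some j in [8,10] with (¬D ∨ B), and A at every k in [8,j-1].
  j=8: (¬D ∨ B) false.
  j=9: (¬D ∨ B) holds, but A fails at k=8 → not this j.
  j=10: (¬D ∨ B) holds, but A fails at k=8 → not this j.
No j in the window works → until fails.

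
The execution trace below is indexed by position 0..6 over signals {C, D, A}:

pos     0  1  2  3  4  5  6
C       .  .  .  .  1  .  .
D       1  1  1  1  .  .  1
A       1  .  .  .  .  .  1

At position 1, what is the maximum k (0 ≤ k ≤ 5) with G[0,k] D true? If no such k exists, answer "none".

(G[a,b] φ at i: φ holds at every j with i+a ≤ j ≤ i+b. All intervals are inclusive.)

D must hold from j=1 onward; find where it first fails.
  j=1: holds
  j=2: holds
  j=3: holds
  j=4: fails
Holds on [1,3], so largest k = 2.

2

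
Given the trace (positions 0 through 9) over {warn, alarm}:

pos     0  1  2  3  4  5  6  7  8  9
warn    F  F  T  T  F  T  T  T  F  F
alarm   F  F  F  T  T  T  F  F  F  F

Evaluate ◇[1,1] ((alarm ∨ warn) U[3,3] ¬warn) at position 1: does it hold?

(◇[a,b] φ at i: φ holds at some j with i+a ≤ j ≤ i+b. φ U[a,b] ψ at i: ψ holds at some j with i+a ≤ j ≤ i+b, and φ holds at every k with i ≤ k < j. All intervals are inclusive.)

False

Check ((alarm ∨ warn) U[3,3] ¬warn) at each j in [2,2]:
  j=2: fails
No position in the window satisfies it → formula fails.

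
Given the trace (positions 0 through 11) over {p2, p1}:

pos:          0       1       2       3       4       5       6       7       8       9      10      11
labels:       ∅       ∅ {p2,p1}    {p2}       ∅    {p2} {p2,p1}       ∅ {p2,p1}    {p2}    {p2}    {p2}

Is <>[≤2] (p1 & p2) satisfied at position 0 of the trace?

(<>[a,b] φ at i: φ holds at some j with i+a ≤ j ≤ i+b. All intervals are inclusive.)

Yes

Check (p1 & p2) at each j in [0,2]:
  j=0: false
  j=1: false
  j=2: true
Found at j=2 → formula holds.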